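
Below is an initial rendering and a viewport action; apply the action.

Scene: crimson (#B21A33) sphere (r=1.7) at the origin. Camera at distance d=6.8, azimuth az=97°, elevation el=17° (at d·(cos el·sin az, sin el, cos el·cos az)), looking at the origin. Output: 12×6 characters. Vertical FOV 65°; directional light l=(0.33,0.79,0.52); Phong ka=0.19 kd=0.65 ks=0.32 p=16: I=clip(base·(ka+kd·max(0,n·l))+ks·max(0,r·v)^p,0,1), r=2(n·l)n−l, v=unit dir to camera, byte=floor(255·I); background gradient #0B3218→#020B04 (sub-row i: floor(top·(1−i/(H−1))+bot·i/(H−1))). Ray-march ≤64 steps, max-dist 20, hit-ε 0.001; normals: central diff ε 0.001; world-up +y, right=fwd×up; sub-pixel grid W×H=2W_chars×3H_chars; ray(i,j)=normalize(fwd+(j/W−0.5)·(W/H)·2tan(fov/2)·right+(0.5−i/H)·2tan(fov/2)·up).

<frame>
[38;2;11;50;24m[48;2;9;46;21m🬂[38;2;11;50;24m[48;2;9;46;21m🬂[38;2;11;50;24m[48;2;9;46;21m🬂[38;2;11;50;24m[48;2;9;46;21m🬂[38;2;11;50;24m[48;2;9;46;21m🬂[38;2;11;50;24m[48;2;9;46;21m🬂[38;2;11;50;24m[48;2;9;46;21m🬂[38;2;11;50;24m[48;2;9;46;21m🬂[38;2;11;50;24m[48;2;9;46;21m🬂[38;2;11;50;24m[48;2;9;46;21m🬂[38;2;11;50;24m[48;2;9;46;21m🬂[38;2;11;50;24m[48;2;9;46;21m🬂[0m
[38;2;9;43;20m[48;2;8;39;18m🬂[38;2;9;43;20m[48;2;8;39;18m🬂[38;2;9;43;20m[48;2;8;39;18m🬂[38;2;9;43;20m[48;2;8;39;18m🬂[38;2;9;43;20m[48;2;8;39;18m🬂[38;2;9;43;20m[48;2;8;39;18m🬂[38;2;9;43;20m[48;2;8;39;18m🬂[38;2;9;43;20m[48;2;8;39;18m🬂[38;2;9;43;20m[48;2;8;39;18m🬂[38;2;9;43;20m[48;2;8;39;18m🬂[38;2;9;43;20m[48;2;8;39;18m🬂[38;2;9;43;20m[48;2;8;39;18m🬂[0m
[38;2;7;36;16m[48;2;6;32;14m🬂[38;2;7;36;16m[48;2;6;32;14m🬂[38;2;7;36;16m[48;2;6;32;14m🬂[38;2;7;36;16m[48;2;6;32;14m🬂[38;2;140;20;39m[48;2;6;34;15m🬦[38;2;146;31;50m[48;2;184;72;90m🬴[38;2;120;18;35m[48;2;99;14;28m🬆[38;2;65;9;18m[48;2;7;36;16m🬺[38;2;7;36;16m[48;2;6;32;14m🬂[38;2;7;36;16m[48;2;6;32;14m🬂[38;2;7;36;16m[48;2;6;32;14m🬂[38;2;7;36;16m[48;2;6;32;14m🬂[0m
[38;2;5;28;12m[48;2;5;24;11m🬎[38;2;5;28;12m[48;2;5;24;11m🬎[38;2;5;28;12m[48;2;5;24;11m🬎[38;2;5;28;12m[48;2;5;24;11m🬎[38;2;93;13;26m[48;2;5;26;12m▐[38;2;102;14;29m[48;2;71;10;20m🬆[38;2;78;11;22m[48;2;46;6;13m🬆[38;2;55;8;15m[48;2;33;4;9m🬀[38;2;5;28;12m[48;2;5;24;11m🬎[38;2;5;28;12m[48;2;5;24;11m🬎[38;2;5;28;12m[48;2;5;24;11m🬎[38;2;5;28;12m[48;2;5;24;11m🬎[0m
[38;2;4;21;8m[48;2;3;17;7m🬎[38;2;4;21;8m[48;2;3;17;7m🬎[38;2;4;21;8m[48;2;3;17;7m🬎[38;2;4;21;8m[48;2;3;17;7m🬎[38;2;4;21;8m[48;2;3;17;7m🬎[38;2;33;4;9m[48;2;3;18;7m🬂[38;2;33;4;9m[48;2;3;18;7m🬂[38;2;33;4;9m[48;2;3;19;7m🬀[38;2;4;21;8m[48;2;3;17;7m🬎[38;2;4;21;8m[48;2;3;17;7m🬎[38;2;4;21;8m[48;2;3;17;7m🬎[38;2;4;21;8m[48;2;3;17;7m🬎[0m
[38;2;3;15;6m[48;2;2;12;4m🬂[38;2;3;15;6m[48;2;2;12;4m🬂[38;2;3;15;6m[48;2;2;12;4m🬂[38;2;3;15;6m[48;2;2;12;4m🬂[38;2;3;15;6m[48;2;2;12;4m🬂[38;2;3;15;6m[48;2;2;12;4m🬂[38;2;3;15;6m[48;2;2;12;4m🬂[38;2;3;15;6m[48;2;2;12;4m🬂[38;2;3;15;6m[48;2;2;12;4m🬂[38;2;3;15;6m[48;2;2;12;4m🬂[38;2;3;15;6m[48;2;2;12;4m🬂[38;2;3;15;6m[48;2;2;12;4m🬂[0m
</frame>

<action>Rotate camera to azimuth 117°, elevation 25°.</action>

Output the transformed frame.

<frame>
[38;2;11;50;24m[48;2;9;46;21m🬂[38;2;11;50;24m[48;2;9;46;21m🬂[38;2;11;50;24m[48;2;9;46;21m🬂[38;2;11;50;24m[48;2;9;46;21m🬂[38;2;11;50;24m[48;2;9;46;21m🬂[38;2;11;50;24m[48;2;9;46;21m🬂[38;2;11;50;24m[48;2;9;46;21m🬂[38;2;11;50;24m[48;2;9;46;21m🬂[38;2;11;50;24m[48;2;9;46;21m🬂[38;2;11;50;24m[48;2;9;46;21m🬂[38;2;11;50;24m[48;2;9;46;21m🬂[38;2;11;50;24m[48;2;9;46;21m🬂[0m
[38;2;9;43;20m[48;2;8;39;18m🬂[38;2;9;43;20m[48;2;8;39;18m🬂[38;2;9;43;20m[48;2;8;39;18m🬂[38;2;9;43;20m[48;2;8;39;18m🬂[38;2;9;43;20m[48;2;8;39;18m🬂[38;2;9;43;20m[48;2;8;39;18m🬂[38;2;9;43;20m[48;2;8;39;18m🬂[38;2;9;43;20m[48;2;8;39;18m🬂[38;2;9;43;20m[48;2;8;39;18m🬂[38;2;9;43;20m[48;2;8;39;18m🬂[38;2;9;43;20m[48;2;8;39;18m🬂[38;2;9;43;20m[48;2;8;39;18m🬂[0m
[38;2;7;36;16m[48;2;6;32;14m🬂[38;2;7;36;16m[48;2;6;32;14m🬂[38;2;7;36;16m[48;2;6;32;14m🬂[38;2;7;36;16m[48;2;6;32;14m🬂[38;2;139;20;39m[48;2;6;34;15m🬦[38;2;140;27;45m[48;2;163;58;76m🬥[38;2;111;16;32m[48;2;88;12;25m🬆[38;2;60;8;16m[48;2;20;20;12m🬛[38;2;7;36;16m[48;2;6;32;14m🬂[38;2;7;36;16m[48;2;6;32;14m🬂[38;2;7;36;16m[48;2;6;32;14m🬂[38;2;7;36;16m[48;2;6;32;14m🬂[0m
[38;2;5;28;12m[48;2;5;24;11m🬎[38;2;5;28;12m[48;2;5;24;11m🬎[38;2;5;28;12m[48;2;5;24;11m🬎[38;2;5;28;12m[48;2;5;24;11m🬎[38;2;91;12;26m[48;2;5;26;12m▐[38;2;94;13;26m[48;2;63;8;18m🬆[38;2;66;9;18m[48;2;38;5;10m🬆[38;2;42;6;12m[48;2;33;4;9m🬀[38;2;5;28;12m[48;2;5;24;11m🬎[38;2;5;28;12m[48;2;5;24;11m🬎[38;2;5;28;12m[48;2;5;24;11m🬎[38;2;5;28;12m[48;2;5;24;11m🬎[0m
[38;2;4;21;8m[48;2;3;17;7m🬎[38;2;4;21;8m[48;2;3;17;7m🬎[38;2;4;21;8m[48;2;3;17;7m🬎[38;2;4;21;8m[48;2;3;17;7m🬎[38;2;4;21;8m[48;2;3;17;7m🬎[38;2;33;4;9m[48;2;3;18;7m🬂[38;2;33;4;9m[48;2;3;18;7m🬂[38;2;33;4;9m[48;2;3;19;7m🬀[38;2;4;21;8m[48;2;3;17;7m🬎[38;2;4;21;8m[48;2;3;17;7m🬎[38;2;4;21;8m[48;2;3;17;7m🬎[38;2;4;21;8m[48;2;3;17;7m🬎[0m
[38;2;3;15;6m[48;2;2;12;4m🬂[38;2;3;15;6m[48;2;2;12;4m🬂[38;2;3;15;6m[48;2;2;12;4m🬂[38;2;3;15;6m[48;2;2;12;4m🬂[38;2;3;15;6m[48;2;2;12;4m🬂[38;2;3;15;6m[48;2;2;12;4m🬂[38;2;3;15;6m[48;2;2;12;4m🬂[38;2;3;15;6m[48;2;2;12;4m🬂[38;2;3;15;6m[48;2;2;12;4m🬂[38;2;3;15;6m[48;2;2;12;4m🬂[38;2;3;15;6m[48;2;2;12;4m🬂[38;2;3;15;6m[48;2;2;12;4m🬂[0m
</frame>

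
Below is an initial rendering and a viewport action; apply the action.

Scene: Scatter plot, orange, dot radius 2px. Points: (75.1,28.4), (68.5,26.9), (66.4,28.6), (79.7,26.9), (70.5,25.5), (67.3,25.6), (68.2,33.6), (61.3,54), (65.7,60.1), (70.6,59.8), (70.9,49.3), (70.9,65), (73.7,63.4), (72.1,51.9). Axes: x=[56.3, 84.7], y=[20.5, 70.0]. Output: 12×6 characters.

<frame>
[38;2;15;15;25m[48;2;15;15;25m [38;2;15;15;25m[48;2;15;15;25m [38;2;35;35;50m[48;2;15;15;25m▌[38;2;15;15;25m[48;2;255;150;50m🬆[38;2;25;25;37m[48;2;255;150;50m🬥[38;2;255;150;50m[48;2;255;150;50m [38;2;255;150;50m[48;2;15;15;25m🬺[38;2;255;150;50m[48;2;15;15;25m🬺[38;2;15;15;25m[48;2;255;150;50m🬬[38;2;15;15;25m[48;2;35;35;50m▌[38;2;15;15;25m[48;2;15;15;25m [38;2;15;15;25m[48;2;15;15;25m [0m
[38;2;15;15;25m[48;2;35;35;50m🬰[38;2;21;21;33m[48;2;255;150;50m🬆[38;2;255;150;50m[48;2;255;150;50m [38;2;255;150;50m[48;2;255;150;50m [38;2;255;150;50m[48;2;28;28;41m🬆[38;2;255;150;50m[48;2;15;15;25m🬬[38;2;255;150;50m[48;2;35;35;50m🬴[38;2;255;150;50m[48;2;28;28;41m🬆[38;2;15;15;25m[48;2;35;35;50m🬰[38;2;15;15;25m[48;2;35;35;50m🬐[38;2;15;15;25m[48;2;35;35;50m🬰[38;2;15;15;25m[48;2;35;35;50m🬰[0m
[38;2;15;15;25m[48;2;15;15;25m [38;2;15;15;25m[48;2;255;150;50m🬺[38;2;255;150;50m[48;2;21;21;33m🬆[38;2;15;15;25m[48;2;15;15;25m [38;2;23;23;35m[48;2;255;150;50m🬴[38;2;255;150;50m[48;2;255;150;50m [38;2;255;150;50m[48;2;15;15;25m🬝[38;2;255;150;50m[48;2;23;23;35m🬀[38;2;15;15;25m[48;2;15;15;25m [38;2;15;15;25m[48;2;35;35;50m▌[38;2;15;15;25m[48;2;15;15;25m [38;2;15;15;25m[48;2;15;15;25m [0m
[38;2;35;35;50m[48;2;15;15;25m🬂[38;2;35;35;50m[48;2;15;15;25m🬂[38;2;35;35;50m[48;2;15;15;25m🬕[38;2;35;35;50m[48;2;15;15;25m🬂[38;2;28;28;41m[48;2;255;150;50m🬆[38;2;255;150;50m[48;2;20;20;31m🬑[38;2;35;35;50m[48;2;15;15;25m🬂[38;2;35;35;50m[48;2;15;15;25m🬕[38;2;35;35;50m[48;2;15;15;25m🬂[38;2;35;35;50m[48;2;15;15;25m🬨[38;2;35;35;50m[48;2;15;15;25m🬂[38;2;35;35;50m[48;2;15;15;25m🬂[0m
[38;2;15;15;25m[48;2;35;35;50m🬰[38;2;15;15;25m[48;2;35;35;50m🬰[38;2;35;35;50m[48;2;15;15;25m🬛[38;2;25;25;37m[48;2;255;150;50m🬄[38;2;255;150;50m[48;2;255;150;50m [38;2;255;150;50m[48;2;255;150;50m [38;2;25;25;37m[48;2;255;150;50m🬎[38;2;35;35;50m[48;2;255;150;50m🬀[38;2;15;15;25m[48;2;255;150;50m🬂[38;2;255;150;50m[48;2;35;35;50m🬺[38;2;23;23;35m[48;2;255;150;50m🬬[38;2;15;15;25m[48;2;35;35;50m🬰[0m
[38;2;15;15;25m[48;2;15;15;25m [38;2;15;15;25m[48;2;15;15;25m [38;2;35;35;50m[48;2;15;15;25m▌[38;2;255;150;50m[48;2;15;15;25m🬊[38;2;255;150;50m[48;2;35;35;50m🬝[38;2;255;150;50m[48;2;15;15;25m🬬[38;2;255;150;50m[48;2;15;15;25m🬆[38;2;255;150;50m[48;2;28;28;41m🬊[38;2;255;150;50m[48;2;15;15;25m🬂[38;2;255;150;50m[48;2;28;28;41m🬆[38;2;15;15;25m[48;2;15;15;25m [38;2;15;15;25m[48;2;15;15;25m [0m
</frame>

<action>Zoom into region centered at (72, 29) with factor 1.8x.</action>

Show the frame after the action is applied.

<frame>
[38;2;15;15;25m[48;2;15;15;25m [38;2;15;15;25m[48;2;15;15;25m [38;2;35;35;50m[48;2;15;15;25m▌[38;2;15;15;25m[48;2;15;15;25m [38;2;15;15;25m[48;2;35;35;50m▌[38;2;15;15;25m[48;2;15;15;25m [38;2;15;15;25m[48;2;15;15;25m [38;2;35;35;50m[48;2;15;15;25m▌[38;2;15;15;25m[48;2;15;15;25m [38;2;15;15;25m[48;2;35;35;50m▌[38;2;15;15;25m[48;2;15;15;25m [38;2;15;15;25m[48;2;15;15;25m [0m
[38;2;15;15;25m[48;2;35;35;50m🬰[38;2;23;23;35m[48;2;255;150;50m🬝[38;2;35;35;50m[48;2;255;150;50m🬀[38;2;21;21;33m[48;2;255;150;50m🬊[38;2;15;15;25m[48;2;35;35;50m🬐[38;2;15;15;25m[48;2;35;35;50m🬰[38;2;15;15;25m[48;2;35;35;50m🬰[38;2;35;35;50m[48;2;15;15;25m🬛[38;2;15;15;25m[48;2;35;35;50m🬰[38;2;15;15;25m[48;2;35;35;50m🬐[38;2;15;15;25m[48;2;35;35;50m🬰[38;2;15;15;25m[48;2;35;35;50m🬰[0m
[38;2;15;15;25m[48;2;255;150;50m🬝[38;2;15;15;25m[48;2;255;150;50m🬀[38;2;255;150;50m[48;2;255;150;50m [38;2;255;150;50m[48;2;15;15;25m🬲[38;2;23;23;35m[48;2;255;150;50m🬝[38;2;15;15;25m[48;2;15;15;25m [38;2;15;15;25m[48;2;15;15;25m [38;2;28;28;41m[48;2;255;150;50m🬆[38;2;255;150;50m[48;2;15;15;25m🬺[38;2;27;27;40m[48;2;255;150;50m🬬[38;2;15;15;25m[48;2;255;150;50m🬝[38;2;15;15;25m[48;2;255;150;50m🬊[0m
[38;2;35;35;50m[48;2;15;15;25m🬂[38;2;255;150;50m[48;2;15;15;25m🬬[38;2;255;150;50m[48;2;255;150;50m [38;2;255;150;50m[48;2;15;15;25m🬝[38;2;255;150;50m[48;2;255;150;50m [38;2;255;150;50m[48;2;25;25;37m🬛[38;2;35;35;50m[48;2;15;15;25m🬂[38;2;255;150;50m[48;2;27;27;40m🬁[38;2;255;150;50m[48;2;15;15;25m🬆[38;2;35;35;50m[48;2;15;15;25m🬨[38;2;255;150;50m[48;2;15;15;25m🬊[38;2;255;150;50m[48;2;15;15;25m🬝[0m
[38;2;15;15;25m[48;2;35;35;50m🬰[38;2;15;15;25m[48;2;35;35;50m🬰[38;2;255;150;50m[48;2;27;27;40m🬀[38;2;15;15;25m[48;2;35;35;50m🬰[38;2;27;27;40m[48;2;255;150;50m🬺[38;2;15;15;25m[48;2;35;35;50m🬰[38;2;15;15;25m[48;2;35;35;50m🬰[38;2;35;35;50m[48;2;15;15;25m🬛[38;2;15;15;25m[48;2;35;35;50m🬰[38;2;15;15;25m[48;2;35;35;50m🬐[38;2;15;15;25m[48;2;35;35;50m🬰[38;2;15;15;25m[48;2;35;35;50m🬰[0m
[38;2;15;15;25m[48;2;15;15;25m [38;2;15;15;25m[48;2;15;15;25m [38;2;35;35;50m[48;2;15;15;25m▌[38;2;15;15;25m[48;2;15;15;25m [38;2;15;15;25m[48;2;35;35;50m▌[38;2;15;15;25m[48;2;15;15;25m [38;2;15;15;25m[48;2;15;15;25m [38;2;35;35;50m[48;2;15;15;25m▌[38;2;15;15;25m[48;2;15;15;25m [38;2;15;15;25m[48;2;35;35;50m▌[38;2;15;15;25m[48;2;15;15;25m [38;2;15;15;25m[48;2;15;15;25m [0m
</frame>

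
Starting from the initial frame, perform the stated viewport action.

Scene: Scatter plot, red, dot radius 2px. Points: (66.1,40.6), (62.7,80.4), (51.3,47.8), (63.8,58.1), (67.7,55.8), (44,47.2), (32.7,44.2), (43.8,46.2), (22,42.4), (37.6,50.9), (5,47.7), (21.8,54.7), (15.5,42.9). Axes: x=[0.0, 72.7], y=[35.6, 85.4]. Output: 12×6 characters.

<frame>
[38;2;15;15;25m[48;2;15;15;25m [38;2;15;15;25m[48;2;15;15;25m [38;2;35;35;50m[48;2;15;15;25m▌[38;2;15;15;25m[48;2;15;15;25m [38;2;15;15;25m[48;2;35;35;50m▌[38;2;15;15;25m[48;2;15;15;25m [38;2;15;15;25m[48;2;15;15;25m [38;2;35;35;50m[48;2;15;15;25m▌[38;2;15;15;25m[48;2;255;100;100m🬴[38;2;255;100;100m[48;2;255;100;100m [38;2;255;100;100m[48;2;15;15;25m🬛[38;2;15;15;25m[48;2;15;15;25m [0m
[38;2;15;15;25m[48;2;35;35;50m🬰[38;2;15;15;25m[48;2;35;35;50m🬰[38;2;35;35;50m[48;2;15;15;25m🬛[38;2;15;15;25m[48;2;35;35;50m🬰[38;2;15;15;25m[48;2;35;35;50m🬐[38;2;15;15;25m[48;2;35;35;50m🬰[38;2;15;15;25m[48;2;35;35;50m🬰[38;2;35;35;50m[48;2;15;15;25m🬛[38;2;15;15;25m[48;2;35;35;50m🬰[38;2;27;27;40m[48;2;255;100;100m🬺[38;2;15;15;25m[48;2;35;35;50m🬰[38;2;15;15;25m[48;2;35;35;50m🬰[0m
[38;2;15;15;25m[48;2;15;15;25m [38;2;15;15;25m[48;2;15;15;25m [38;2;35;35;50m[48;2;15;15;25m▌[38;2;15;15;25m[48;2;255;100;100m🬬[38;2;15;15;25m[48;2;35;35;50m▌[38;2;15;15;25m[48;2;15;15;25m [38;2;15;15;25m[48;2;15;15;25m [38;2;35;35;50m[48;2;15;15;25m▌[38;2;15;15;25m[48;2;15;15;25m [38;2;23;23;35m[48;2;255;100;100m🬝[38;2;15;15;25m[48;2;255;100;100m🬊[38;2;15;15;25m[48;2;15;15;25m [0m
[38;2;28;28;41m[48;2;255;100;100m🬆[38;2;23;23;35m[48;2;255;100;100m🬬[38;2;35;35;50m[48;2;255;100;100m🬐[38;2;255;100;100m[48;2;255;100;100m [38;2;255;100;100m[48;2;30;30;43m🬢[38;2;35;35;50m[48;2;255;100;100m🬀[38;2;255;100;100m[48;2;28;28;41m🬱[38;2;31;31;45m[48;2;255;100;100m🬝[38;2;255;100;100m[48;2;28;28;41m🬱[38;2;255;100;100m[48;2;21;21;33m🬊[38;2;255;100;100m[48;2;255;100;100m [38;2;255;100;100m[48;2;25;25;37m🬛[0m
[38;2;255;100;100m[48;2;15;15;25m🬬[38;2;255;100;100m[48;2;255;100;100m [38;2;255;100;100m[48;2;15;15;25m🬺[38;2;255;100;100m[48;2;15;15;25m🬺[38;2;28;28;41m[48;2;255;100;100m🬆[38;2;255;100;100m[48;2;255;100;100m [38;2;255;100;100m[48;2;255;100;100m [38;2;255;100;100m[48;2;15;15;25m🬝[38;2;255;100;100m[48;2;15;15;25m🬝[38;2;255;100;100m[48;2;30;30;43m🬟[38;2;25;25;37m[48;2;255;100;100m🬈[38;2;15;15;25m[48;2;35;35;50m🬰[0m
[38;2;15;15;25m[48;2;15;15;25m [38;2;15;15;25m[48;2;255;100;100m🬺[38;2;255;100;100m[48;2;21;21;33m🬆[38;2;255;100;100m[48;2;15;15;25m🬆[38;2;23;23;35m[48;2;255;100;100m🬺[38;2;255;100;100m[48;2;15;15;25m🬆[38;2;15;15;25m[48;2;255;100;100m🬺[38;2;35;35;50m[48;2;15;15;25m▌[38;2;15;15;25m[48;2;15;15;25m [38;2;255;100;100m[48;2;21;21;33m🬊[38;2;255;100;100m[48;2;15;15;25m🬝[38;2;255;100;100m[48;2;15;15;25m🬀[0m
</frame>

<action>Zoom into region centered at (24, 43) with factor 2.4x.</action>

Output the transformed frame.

<frame>
[38;2;15;15;25m[48;2;15;15;25m [38;2;15;15;25m[48;2;15;15;25m [38;2;35;35;50m[48;2;15;15;25m▌[38;2;15;15;25m[48;2;15;15;25m [38;2;15;15;25m[48;2;35;35;50m▌[38;2;15;15;25m[48;2;15;15;25m [38;2;15;15;25m[48;2;15;15;25m [38;2;35;35;50m[48;2;15;15;25m▌[38;2;15;15;25m[48;2;15;15;25m [38;2;23;23;35m[48;2;255;100;100m🬝[38;2;15;15;25m[48;2;255;100;100m🬀[38;2;15;15;25m[48;2;255;100;100m🬊[0m
[38;2;15;15;25m[48;2;35;35;50m🬰[38;2;15;15;25m[48;2;35;35;50m🬰[38;2;35;35;50m[48;2;15;15;25m🬛[38;2;15;15;25m[48;2;35;35;50m🬰[38;2;15;15;25m[48;2;35;35;50m🬐[38;2;15;15;25m[48;2;35;35;50m🬰[38;2;15;15;25m[48;2;35;35;50m🬰[38;2;35;35;50m[48;2;15;15;25m🬛[38;2;15;15;25m[48;2;35;35;50m🬰[38;2;31;31;45m[48;2;255;100;100m🬬[38;2;255;100;100m[48;2;21;21;33m🬊[38;2;255;100;100m[48;2;23;23;35m🬀[0m
[38;2;15;15;25m[48;2;15;15;25m [38;2;15;15;25m[48;2;255;100;100m🬝[38;2;35;35;50m[48;2;255;100;100m🬀[38;2;15;15;25m[48;2;255;100;100m🬊[38;2;15;15;25m[48;2;255;100;100m🬀[38;2;15;15;25m[48;2;255;100;100m🬊[38;2;15;15;25m[48;2;15;15;25m [38;2;35;35;50m[48;2;15;15;25m▌[38;2;15;15;25m[48;2;255;100;100m🬐[38;2;255;100;100m[48;2;255;100;100m [38;2;15;15;25m[48;2;255;100;100m🬸[38;2;15;15;25m[48;2;15;15;25m [0m
[38;2;35;35;50m[48;2;15;15;25m🬂[38;2;35;35;50m[48;2;15;15;25m🬂[38;2;255;100;100m[48;2;28;28;41m🬊[38;2;255;100;100m[48;2;19;19;30m🬀[38;2;255;100;100m[48;2;21;21;33m🬊[38;2;255;100;100m[48;2;19;19;30m🬀[38;2;35;35;50m[48;2;15;15;25m🬂[38;2;35;35;50m[48;2;15;15;25m🬕[38;2;35;35;50m[48;2;15;15;25m🬂[38;2;255;100;100m[48;2;27;27;40m🬀[38;2;35;35;50m[48;2;15;15;25m🬂[38;2;35;35;50m[48;2;15;15;25m🬂[0m
[38;2;15;15;25m[48;2;35;35;50m🬰[38;2;15;15;25m[48;2;35;35;50m🬰[38;2;35;35;50m[48;2;15;15;25m🬛[38;2;15;15;25m[48;2;35;35;50m🬰[38;2;15;15;25m[48;2;35;35;50m🬐[38;2;15;15;25m[48;2;35;35;50m🬰[38;2;15;15;25m[48;2;35;35;50m🬰[38;2;35;35;50m[48;2;15;15;25m🬛[38;2;15;15;25m[48;2;35;35;50m🬰[38;2;15;15;25m[48;2;35;35;50m🬐[38;2;15;15;25m[48;2;35;35;50m🬰[38;2;15;15;25m[48;2;35;35;50m🬰[0m
[38;2;15;15;25m[48;2;15;15;25m [38;2;15;15;25m[48;2;15;15;25m [38;2;35;35;50m[48;2;15;15;25m▌[38;2;15;15;25m[48;2;15;15;25m [38;2;15;15;25m[48;2;35;35;50m▌[38;2;15;15;25m[48;2;15;15;25m [38;2;15;15;25m[48;2;15;15;25m [38;2;35;35;50m[48;2;15;15;25m▌[38;2;15;15;25m[48;2;15;15;25m [38;2;15;15;25m[48;2;35;35;50m▌[38;2;15;15;25m[48;2;15;15;25m [38;2;15;15;25m[48;2;15;15;25m [0m
</frame>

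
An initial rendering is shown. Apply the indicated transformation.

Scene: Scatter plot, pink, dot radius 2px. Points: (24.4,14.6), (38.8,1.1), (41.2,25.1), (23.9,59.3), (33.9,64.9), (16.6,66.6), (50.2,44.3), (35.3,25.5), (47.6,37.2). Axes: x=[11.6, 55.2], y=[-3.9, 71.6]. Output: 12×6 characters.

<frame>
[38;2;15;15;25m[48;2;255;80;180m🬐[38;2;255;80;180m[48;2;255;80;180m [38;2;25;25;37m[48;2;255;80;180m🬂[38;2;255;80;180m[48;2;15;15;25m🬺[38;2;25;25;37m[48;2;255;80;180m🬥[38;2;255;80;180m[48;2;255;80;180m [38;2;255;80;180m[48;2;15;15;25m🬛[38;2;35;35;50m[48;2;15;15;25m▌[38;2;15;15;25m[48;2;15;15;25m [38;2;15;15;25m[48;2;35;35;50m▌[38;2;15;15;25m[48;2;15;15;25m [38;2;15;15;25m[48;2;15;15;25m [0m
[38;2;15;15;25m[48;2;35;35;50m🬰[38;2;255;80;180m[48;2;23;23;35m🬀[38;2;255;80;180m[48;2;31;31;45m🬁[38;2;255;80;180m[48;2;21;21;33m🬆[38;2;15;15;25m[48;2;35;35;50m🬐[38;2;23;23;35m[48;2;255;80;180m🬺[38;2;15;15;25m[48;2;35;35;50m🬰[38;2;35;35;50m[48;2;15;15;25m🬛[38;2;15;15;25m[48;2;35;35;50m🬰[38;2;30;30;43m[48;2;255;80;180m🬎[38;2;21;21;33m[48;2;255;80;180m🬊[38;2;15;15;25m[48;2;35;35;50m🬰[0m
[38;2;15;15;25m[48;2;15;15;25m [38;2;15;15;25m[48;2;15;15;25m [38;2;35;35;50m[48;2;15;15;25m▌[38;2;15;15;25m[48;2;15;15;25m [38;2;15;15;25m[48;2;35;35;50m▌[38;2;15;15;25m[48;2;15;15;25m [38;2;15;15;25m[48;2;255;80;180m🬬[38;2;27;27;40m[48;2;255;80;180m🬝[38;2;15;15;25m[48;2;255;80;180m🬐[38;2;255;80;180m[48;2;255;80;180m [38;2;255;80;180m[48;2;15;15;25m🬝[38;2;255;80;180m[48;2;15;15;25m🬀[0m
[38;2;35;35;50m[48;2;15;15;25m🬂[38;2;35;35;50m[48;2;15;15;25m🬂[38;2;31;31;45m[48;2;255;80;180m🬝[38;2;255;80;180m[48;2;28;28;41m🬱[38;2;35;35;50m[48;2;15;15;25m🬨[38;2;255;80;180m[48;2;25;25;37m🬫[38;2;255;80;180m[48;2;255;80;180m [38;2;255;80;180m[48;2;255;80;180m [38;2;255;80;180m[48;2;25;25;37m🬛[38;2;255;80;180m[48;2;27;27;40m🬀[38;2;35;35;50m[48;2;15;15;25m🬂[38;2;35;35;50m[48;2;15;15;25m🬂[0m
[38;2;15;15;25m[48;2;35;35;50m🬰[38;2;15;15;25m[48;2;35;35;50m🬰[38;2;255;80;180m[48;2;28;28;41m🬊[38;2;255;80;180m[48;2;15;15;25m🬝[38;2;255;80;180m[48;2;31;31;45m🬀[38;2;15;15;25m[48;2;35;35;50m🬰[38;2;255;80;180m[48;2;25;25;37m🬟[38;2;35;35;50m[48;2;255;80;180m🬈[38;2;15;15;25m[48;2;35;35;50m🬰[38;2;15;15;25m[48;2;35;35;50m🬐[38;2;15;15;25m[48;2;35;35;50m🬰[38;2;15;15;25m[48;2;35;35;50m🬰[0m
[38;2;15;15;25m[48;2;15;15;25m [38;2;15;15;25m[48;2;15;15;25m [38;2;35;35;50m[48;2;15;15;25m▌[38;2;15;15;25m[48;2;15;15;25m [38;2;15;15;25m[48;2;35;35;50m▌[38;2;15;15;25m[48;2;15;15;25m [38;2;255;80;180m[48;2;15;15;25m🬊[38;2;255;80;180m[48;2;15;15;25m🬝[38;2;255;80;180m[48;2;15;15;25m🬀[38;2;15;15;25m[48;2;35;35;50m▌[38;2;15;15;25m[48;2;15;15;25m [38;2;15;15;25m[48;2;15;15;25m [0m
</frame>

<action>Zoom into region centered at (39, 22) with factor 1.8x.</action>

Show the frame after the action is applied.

<frame>
[38;2;15;15;25m[48;2;15;15;25m [38;2;15;15;25m[48;2;15;15;25m [38;2;35;35;50m[48;2;15;15;25m▌[38;2;15;15;25m[48;2;15;15;25m [38;2;15;15;25m[48;2;35;35;50m▌[38;2;15;15;25m[48;2;15;15;25m [38;2;15;15;25m[48;2;15;15;25m [38;2;35;35;50m[48;2;15;15;25m▌[38;2;15;15;25m[48;2;255;80;180m🬝[38;2;15;15;25m[48;2;255;80;180m🬀[38;2;255;80;180m[48;2;255;80;180m [38;2;255;80;180m[48;2;15;15;25m🬝[0m
[38;2;15;15;25m[48;2;35;35;50m🬰[38;2;15;15;25m[48;2;35;35;50m🬰[38;2;35;35;50m[48;2;15;15;25m🬛[38;2;23;23;35m[48;2;255;80;180m🬝[38;2;15;15;25m[48;2;35;35;50m🬐[38;2;15;15;25m[48;2;35;35;50m🬰[38;2;23;23;35m[48;2;255;80;180m🬝[38;2;35;35;50m[48;2;15;15;25m🬛[38;2;15;15;25m[48;2;35;35;50m🬰[38;2;255;80;180m[48;2;28;28;41m🬊[38;2;255;80;180m[48;2;23;23;35m🬀[38;2;15;15;25m[48;2;35;35;50m🬰[0m
[38;2;15;15;25m[48;2;15;15;25m [38;2;15;15;25m[48;2;15;15;25m [38;2;27;27;40m[48;2;255;80;180m🬴[38;2;255;80;180m[48;2;255;80;180m [38;2;255;80;180m[48;2;35;35;50m🬛[38;2;15;15;25m[48;2;255;80;180m🬴[38;2;255;80;180m[48;2;255;80;180m [38;2;255;80;180m[48;2;15;15;25m🬛[38;2;15;15;25m[48;2;15;15;25m [38;2;15;15;25m[48;2;35;35;50m▌[38;2;15;15;25m[48;2;15;15;25m [38;2;15;15;25m[48;2;15;15;25m [0m
[38;2;35;35;50m[48;2;15;15;25m🬂[38;2;35;35;50m[48;2;15;15;25m🬂[38;2;35;35;50m[48;2;15;15;25m🬕[38;2;255;80;180m[48;2;19;19;30m🬁[38;2;35;35;50m[48;2;15;15;25m🬨[38;2;35;35;50m[48;2;15;15;25m🬂[38;2;255;80;180m[48;2;19;19;30m🬁[38;2;35;35;50m[48;2;15;15;25m🬕[38;2;35;35;50m[48;2;15;15;25m🬂[38;2;35;35;50m[48;2;15;15;25m🬨[38;2;35;35;50m[48;2;15;15;25m🬂[38;2;35;35;50m[48;2;15;15;25m🬂[0m
[38;2;15;15;25m[48;2;35;35;50m🬰[38;2;15;15;25m[48;2;35;35;50m🬰[38;2;35;35;50m[48;2;15;15;25m🬛[38;2;15;15;25m[48;2;35;35;50m🬰[38;2;15;15;25m[48;2;35;35;50m🬐[38;2;23;23;35m[48;2;255;80;180m🬝[38;2;15;15;25m[48;2;35;35;50m🬰[38;2;35;35;50m[48;2;15;15;25m🬛[38;2;15;15;25m[48;2;35;35;50m🬰[38;2;15;15;25m[48;2;35;35;50m🬐[38;2;15;15;25m[48;2;35;35;50m🬰[38;2;15;15;25m[48;2;35;35;50m🬰[0m
[38;2;15;15;25m[48;2;15;15;25m [38;2;15;15;25m[48;2;15;15;25m [38;2;35;35;50m[48;2;15;15;25m▌[38;2;15;15;25m[48;2;15;15;25m [38;2;23;23;35m[48;2;255;80;180m🬴[38;2;255;80;180m[48;2;255;80;180m [38;2;255;80;180m[48;2;15;15;25m🬛[38;2;35;35;50m[48;2;15;15;25m▌[38;2;15;15;25m[48;2;15;15;25m [38;2;15;15;25m[48;2;35;35;50m▌[38;2;15;15;25m[48;2;15;15;25m [38;2;15;15;25m[48;2;15;15;25m [0m
</frame>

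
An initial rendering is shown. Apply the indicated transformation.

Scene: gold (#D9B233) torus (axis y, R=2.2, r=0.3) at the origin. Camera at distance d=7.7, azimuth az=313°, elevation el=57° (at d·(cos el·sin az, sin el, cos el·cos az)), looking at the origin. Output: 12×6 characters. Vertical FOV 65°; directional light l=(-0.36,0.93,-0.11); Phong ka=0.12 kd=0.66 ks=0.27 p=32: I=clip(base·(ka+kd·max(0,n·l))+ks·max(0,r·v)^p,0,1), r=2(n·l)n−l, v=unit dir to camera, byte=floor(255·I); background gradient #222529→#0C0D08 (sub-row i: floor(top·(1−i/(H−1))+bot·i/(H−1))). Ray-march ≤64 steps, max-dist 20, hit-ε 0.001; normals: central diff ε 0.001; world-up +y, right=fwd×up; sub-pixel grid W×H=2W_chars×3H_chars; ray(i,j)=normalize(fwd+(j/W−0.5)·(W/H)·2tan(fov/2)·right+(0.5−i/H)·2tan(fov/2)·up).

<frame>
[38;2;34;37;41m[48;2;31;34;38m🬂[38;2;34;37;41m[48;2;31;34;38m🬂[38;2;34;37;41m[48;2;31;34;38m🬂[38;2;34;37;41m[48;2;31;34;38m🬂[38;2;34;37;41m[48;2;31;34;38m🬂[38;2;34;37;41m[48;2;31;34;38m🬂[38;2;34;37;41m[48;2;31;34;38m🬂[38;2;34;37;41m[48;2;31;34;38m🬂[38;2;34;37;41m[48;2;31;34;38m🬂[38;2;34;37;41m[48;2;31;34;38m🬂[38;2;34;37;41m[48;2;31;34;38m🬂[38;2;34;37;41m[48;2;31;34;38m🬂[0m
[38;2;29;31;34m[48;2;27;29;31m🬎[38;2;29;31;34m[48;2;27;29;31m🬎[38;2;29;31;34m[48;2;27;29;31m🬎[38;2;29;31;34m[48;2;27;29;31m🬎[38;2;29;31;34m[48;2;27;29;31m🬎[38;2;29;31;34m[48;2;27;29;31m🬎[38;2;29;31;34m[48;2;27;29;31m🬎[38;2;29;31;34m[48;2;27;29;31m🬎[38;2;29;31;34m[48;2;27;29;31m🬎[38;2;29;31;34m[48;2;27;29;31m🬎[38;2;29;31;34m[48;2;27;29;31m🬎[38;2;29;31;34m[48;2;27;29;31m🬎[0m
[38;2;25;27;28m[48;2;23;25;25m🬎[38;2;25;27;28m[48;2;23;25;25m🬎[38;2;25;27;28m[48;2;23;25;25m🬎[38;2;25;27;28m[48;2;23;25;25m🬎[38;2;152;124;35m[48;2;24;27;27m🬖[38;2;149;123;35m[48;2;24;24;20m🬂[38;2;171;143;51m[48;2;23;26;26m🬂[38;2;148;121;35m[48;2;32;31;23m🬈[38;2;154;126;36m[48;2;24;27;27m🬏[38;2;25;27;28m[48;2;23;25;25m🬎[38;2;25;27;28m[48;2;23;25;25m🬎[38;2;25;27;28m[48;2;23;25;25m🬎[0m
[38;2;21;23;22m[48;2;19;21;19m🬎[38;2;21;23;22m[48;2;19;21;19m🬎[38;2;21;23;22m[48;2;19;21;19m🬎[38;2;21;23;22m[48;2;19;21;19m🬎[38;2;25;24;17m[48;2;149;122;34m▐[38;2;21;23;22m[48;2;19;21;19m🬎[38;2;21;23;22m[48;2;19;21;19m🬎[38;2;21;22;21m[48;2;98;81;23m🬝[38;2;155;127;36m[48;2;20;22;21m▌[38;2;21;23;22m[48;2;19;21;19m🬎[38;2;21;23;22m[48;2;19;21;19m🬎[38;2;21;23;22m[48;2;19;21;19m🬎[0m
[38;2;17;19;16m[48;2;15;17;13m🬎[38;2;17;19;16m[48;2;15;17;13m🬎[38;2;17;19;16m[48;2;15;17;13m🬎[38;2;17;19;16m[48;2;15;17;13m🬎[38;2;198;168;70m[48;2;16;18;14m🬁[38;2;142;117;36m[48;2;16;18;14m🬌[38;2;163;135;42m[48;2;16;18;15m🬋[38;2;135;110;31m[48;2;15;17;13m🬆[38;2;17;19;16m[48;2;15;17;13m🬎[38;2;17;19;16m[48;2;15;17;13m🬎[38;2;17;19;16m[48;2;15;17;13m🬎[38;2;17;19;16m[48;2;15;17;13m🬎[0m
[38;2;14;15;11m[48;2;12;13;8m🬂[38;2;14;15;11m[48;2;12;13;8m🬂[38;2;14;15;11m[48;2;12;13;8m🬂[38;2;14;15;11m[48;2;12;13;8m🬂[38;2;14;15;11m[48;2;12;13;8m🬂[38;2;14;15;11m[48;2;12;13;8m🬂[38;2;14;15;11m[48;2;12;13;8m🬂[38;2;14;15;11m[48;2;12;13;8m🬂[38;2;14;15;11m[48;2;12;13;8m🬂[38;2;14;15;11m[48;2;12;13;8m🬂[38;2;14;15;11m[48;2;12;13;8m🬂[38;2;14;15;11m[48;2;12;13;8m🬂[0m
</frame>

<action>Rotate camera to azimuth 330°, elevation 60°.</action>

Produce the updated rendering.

<frame>
[38;2;34;37;41m[48;2;31;34;38m🬂[38;2;34;37;41m[48;2;31;34;38m🬂[38;2;34;37;41m[48;2;31;34;38m🬂[38;2;34;37;41m[48;2;31;34;38m🬂[38;2;34;37;41m[48;2;31;34;38m🬂[38;2;34;37;41m[48;2;31;34;38m🬂[38;2;34;37;41m[48;2;31;34;38m🬂[38;2;34;37;41m[48;2;31;34;38m🬂[38;2;34;37;41m[48;2;31;34;38m🬂[38;2;34;37;41m[48;2;31;34;38m🬂[38;2;34;37;41m[48;2;31;34;38m🬂[38;2;34;37;41m[48;2;31;34;38m🬂[0m
[38;2;29;31;34m[48;2;27;29;31m🬎[38;2;29;31;34m[48;2;27;29;31m🬎[38;2;29;31;34m[48;2;27;29;31m🬎[38;2;29;31;34m[48;2;27;29;31m🬎[38;2;29;31;34m[48;2;27;29;31m🬎[38;2;29;31;34m[48;2;27;29;31m🬎[38;2;29;31;34m[48;2;27;29;31m🬎[38;2;29;31;34m[48;2;27;29;31m🬎[38;2;29;31;34m[48;2;27;29;31m🬎[38;2;29;31;34m[48;2;27;29;31m🬎[38;2;29;31;34m[48;2;27;29;31m🬎[38;2;29;31;34m[48;2;27;29;31m🬎[0m
[38;2;25;27;28m[48;2;23;25;25m🬎[38;2;25;27;28m[48;2;23;25;25m🬎[38;2;25;27;28m[48;2;23;25;25m🬎[38;2;25;27;28m[48;2;23;25;25m🬎[38;2;144;118;34m[48;2;24;27;27m🬖[38;2;145;119;33m[48;2;23;26;26m🬂[38;2;139;115;35m[48;2;23;26;26m🬂[38;2;174;145;50m[48;2;24;26;26m🬈[38;2;155;127;36m[48;2;24;27;27m🬏[38;2;25;27;28m[48;2;23;25;25m🬎[38;2;25;27;28m[48;2;23;25;25m🬎[38;2;25;27;28m[48;2;23;25;25m🬎[0m
[38;2;21;23;22m[48;2;19;21;19m🬎[38;2;21;23;22m[48;2;19;21;19m🬎[38;2;21;23;22m[48;2;19;21;19m🬎[38;2;21;23;22m[48;2;19;21;19m🬎[38;2;23;22;16m[48;2;148;121;35m▐[38;2;21;23;22m[48;2;19;21;19m🬎[38;2;21;23;22m[48;2;19;21;19m🬎[38;2;21;22;21m[48;2;99;81;23m🬝[38;2;155;127;36m[48;2;20;22;21m▌[38;2;21;23;22m[48;2;19;21;19m🬎[38;2;21;23;22m[48;2;19;21;19m🬎[38;2;21;23;22m[48;2;19;21;19m🬎[0m
[38;2;17;19;16m[48;2;15;17;13m🬎[38;2;17;19;16m[48;2;15;17;13m🬎[38;2;17;19;16m[48;2;15;17;13m🬎[38;2;17;19;16m[48;2;15;17;13m🬎[38;2;225;195;99m[48;2;16;18;14m🬁[38;2;164;136;46m[48;2;35;32;16m🬋[38;2;160;132;40m[48;2;16;18;15m🬋[38;2;134;109;31m[48;2;15;17;13m🬆[38;2;17;19;16m[48;2;15;17;13m🬎[38;2;17;19;16m[48;2;15;17;13m🬎[38;2;17;19;16m[48;2;15;17;13m🬎[38;2;17;19;16m[48;2;15;17;13m🬎[0m
[38;2;14;15;11m[48;2;12;13;8m🬂[38;2;14;15;11m[48;2;12;13;8m🬂[38;2;14;15;11m[48;2;12;13;8m🬂[38;2;14;15;11m[48;2;12;13;8m🬂[38;2;14;15;11m[48;2;12;13;8m🬂[38;2;14;15;11m[48;2;12;13;8m🬂[38;2;14;15;11m[48;2;12;13;8m🬂[38;2;14;15;11m[48;2;12;13;8m🬂[38;2;14;15;11m[48;2;12;13;8m🬂[38;2;14;15;11m[48;2;12;13;8m🬂[38;2;14;15;11m[48;2;12;13;8m🬂[38;2;14;15;11m[48;2;12;13;8m🬂[0m
</frame>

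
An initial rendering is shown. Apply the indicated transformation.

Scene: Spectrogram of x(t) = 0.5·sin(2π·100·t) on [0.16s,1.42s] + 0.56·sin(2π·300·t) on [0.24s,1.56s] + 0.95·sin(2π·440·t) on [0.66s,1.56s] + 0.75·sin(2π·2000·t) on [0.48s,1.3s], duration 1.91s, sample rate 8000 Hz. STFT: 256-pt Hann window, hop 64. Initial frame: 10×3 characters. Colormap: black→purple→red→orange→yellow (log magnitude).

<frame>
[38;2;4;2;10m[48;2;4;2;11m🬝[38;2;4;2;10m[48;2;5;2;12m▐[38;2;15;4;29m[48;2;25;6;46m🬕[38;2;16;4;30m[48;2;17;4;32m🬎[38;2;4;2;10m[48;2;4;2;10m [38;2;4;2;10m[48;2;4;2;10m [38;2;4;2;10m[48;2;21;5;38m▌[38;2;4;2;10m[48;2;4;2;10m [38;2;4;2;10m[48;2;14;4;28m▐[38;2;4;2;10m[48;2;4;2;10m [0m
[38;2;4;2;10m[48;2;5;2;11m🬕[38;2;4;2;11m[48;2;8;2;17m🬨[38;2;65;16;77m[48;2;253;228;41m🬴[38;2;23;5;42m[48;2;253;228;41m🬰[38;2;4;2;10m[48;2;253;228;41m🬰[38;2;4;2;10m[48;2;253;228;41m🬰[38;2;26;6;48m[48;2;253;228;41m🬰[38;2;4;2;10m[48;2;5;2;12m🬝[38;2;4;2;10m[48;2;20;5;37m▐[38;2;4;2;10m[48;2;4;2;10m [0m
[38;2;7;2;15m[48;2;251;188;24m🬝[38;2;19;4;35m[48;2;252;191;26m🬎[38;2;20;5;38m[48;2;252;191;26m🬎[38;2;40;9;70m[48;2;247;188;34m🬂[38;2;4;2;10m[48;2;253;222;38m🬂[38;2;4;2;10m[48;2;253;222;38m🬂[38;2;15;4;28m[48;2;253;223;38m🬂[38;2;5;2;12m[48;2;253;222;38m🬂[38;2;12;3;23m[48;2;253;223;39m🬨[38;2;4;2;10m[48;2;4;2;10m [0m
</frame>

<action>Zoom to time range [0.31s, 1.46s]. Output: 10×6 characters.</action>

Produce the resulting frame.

<frame>
[38;2;4;2;10m[48;2;4;2;10m [38;2;15;4;28m[48;2;19;5;35m▐[38;2;4;2;10m[48;2;4;2;10m [38;2;4;2;10m[48;2;17;4;32m▐[38;2;4;2;10m[48;2;4;2;10m [38;2;4;2;10m[48;2;4;2;10m [38;2;4;2;10m[48;2;4;2;10m [38;2;4;2;10m[48;2;4;2;10m [38;2;4;2;10m[48;2;19;5;35m▌[38;2;4;2;10m[48;2;4;2;10m [0m
[38;2;4;2;10m[48;2;4;2;10m [38;2;20;4;37m[48;2;26;6;47m🬨[38;2;4;2;10m[48;2;4;2;11m▌[38;2;4;2;10m[48;2;18;4;34m▐[38;2;4;2;10m[48;2;4;2;10m [38;2;4;2;10m[48;2;4;2;10m [38;2;4;2;10m[48;2;4;2;10m [38;2;4;2;10m[48;2;4;2;10m [38;2;4;2;10m[48;2;24;6;44m▌[38;2;4;2;10m[48;2;4;2;10m [0m
[38;2;4;2;10m[48;2;4;2;10m [38;2;40;9;69m[48;2;247;182;30m🬎[38;2;4;2;10m[48;2;253;228;41m🬎[38;2;12;3;23m[48;2;253;228;41m🬎[38;2;4;2;10m[48;2;253;228;41m🬎[38;2;4;2;10m[48;2;253;228;41m🬎[38;2;4;2;10m[48;2;253;228;41m🬎[38;2;4;2;10m[48;2;253;228;41m🬎[38;2;24;6;43m[48;2;253;228;41m🬎[38;2;4;2;10m[48;2;4;2;11m▌[0m
[38;2;4;2;10m[48;2;4;2;10m [38;2;242;146;23m[48;2;40;9;69m🬂[38;2;250;164;15m[48;2;4;2;10m🬂[38;2;250;165;15m[48;2;16;4;30m🬂[38;2;250;164;15m[48;2;4;2;10m🬂[38;2;250;164;15m[48;2;4;2;10m🬂[38;2;250;164;15m[48;2;4;2;10m🬂[38;2;250;164;15m[48;2;4;2;10m🬂[38;2;250;167;16m[48;2;24;6;43m🬂[38;2;4;2;10m[48;2;5;2;11m▌[0m
[38;2;4;2;10m[48;2;4;2;10m [38;2;26;6;47m[48;2;20;4;37m🬄[38;2;4;2;10m[48;2;6;2;13m🬕[38;2;4;2;10m[48;2;53;12;75m▐[38;2;4;2;10m[48;2;4;2;11m🬎[38;2;4;2;10m[48;2;4;2;11m🬎[38;2;4;2;10m[48;2;4;2;11m🬎[38;2;4;2;10m[48;2;4;2;11m🬎[38;2;4;2;10m[48;2;24;6;44m▌[38;2;5;2;11m[48;2;10;3;20m🬝[0m
[38;2;7;2;15m[48;2;251;189;25m🬂[38;2;19;4;34m[48;2;251;189;25m🬂[38;2;8;2;17m[48;2;251;189;25m🬂[38;2;254;249;49m[48;2;251;193;26m🬋[38;2;254;249;49m[48;2;251;192;26m🬋[38;2;254;249;49m[48;2;251;192;26m🬋[38;2;254;249;49m[48;2;251;192;26m🬋[38;2;254;249;49m[48;2;251;192;26m🬋[38;2;254;249;49m[48;2;251;192;26m🬋[38;2;254;249;49m[48;2;251;192;26m🬋[0m
</frame>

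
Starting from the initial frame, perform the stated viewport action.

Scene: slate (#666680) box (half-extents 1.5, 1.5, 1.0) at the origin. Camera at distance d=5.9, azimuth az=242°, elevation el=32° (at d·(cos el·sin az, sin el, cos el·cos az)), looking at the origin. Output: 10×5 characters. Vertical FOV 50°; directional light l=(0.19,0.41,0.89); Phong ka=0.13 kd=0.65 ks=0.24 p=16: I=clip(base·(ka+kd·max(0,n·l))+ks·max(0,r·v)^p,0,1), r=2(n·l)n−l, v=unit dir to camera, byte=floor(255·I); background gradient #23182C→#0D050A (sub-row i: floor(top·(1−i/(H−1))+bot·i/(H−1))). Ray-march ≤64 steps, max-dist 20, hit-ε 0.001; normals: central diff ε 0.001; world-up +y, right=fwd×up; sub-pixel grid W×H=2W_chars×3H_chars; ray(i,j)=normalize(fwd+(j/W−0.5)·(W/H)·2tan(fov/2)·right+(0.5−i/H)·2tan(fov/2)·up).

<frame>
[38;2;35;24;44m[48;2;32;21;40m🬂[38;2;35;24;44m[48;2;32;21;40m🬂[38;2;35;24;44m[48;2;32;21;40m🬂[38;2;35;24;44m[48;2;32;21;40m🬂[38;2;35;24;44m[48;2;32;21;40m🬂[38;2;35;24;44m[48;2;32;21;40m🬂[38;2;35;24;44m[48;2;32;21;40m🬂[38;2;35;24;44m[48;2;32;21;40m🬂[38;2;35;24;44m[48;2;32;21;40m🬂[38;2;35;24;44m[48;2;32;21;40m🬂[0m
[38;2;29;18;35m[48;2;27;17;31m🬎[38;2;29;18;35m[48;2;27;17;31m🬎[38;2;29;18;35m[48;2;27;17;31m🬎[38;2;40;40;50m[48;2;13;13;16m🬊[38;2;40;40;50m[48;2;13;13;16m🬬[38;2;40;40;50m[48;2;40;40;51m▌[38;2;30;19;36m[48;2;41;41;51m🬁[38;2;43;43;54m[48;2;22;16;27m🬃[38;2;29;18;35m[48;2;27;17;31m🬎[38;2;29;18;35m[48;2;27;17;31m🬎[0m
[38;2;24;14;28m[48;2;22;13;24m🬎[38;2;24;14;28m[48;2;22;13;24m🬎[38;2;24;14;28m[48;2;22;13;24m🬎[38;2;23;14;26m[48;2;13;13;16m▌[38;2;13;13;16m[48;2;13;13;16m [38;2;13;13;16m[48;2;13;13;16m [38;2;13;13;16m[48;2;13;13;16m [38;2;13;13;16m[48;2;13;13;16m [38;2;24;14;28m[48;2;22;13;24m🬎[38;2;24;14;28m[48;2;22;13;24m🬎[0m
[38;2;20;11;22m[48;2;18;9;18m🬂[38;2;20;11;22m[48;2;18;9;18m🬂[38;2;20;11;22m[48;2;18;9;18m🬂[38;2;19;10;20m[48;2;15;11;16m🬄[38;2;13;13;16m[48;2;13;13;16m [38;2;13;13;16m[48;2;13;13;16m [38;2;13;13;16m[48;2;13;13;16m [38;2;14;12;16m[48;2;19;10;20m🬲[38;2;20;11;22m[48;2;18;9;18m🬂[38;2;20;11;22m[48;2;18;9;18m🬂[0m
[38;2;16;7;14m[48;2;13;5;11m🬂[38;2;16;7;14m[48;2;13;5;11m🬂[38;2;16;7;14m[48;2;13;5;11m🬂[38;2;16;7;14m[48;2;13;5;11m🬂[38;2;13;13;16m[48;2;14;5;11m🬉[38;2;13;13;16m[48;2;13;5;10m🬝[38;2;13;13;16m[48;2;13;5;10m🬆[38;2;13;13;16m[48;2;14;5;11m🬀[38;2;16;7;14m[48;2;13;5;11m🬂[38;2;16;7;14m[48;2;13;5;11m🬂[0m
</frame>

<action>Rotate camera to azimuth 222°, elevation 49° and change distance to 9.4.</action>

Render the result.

<frame>
[38;2;35;24;44m[48;2;32;21;40m🬂[38;2;35;24;44m[48;2;32;21;40m🬂[38;2;35;24;44m[48;2;32;21;40m🬂[38;2;35;24;44m[48;2;32;21;40m🬂[38;2;35;24;44m[48;2;32;21;40m🬂[38;2;35;24;44m[48;2;32;21;40m🬂[38;2;35;24;44m[48;2;32;21;40m🬂[38;2;35;24;44m[48;2;32;21;40m🬂[38;2;35;24;44m[48;2;32;21;40m🬂[38;2;35;24;44m[48;2;32;21;40m🬂[0m
[38;2;29;18;35m[48;2;27;17;31m🬎[38;2;29;18;35m[48;2;27;17;31m🬎[38;2;29;18;35m[48;2;27;17;31m🬎[38;2;28;18;34m[48;2;41;41;51m🬝[38;2;29;18;35m[48;2;43;43;53m🬆[38;2;29;18;35m[48;2;47;47;58m🬊[38;2;29;18;35m[48;2;27;17;31m🬎[38;2;29;18;35m[48;2;27;17;31m🬎[38;2;29;18;35m[48;2;27;17;31m🬎[38;2;29;18;35m[48;2;27;17;31m🬎[0m
[38;2;24;14;28m[48;2;22;13;24m🬎[38;2;24;14;28m[48;2;22;13;24m🬎[38;2;24;14;28m[48;2;22;13;24m🬎[38;2;23;13;26m[48;2;13;13;16m🬲[38;2;42;42;52m[48;2;13;13;16m🬂[38;2;45;45;55m[48;2;13;13;16m🬬[38;2;52;52;62m[48;2;13;13;16m🬆[38;2;24;14;28m[48;2;22;13;24m🬎[38;2;24;14;28m[48;2;22;13;24m🬎[38;2;24;14;28m[48;2;22;13;24m🬎[0m
[38;2;20;11;22m[48;2;18;9;18m🬂[38;2;20;11;22m[48;2;18;9;18m🬂[38;2;20;11;22m[48;2;18;9;18m🬂[38;2;20;11;22m[48;2;18;9;18m🬂[38;2;13;13;16m[48;2;17;9;17m🬊[38;2;13;13;16m[48;2;17;9;17m🬬[38;2;15;11;16m[48;2;19;10;20m🬲[38;2;20;11;22m[48;2;18;9;18m🬂[38;2;20;11;22m[48;2;18;9;18m🬂[38;2;20;11;22m[48;2;18;9;18m🬂[0m
[38;2;16;7;14m[48;2;13;5;11m🬂[38;2;16;7;14m[48;2;13;5;11m🬂[38;2;16;7;14m[48;2;13;5;11m🬂[38;2;16;7;14m[48;2;13;5;11m🬂[38;2;16;7;14m[48;2;13;5;11m🬂[38;2;16;7;14m[48;2;13;5;11m🬂[38;2;16;7;14m[48;2;13;5;11m🬂[38;2;16;7;14m[48;2;13;5;11m🬂[38;2;16;7;14m[48;2;13;5;11m🬂[38;2;16;7;14m[48;2;13;5;11m🬂[0m
</frame>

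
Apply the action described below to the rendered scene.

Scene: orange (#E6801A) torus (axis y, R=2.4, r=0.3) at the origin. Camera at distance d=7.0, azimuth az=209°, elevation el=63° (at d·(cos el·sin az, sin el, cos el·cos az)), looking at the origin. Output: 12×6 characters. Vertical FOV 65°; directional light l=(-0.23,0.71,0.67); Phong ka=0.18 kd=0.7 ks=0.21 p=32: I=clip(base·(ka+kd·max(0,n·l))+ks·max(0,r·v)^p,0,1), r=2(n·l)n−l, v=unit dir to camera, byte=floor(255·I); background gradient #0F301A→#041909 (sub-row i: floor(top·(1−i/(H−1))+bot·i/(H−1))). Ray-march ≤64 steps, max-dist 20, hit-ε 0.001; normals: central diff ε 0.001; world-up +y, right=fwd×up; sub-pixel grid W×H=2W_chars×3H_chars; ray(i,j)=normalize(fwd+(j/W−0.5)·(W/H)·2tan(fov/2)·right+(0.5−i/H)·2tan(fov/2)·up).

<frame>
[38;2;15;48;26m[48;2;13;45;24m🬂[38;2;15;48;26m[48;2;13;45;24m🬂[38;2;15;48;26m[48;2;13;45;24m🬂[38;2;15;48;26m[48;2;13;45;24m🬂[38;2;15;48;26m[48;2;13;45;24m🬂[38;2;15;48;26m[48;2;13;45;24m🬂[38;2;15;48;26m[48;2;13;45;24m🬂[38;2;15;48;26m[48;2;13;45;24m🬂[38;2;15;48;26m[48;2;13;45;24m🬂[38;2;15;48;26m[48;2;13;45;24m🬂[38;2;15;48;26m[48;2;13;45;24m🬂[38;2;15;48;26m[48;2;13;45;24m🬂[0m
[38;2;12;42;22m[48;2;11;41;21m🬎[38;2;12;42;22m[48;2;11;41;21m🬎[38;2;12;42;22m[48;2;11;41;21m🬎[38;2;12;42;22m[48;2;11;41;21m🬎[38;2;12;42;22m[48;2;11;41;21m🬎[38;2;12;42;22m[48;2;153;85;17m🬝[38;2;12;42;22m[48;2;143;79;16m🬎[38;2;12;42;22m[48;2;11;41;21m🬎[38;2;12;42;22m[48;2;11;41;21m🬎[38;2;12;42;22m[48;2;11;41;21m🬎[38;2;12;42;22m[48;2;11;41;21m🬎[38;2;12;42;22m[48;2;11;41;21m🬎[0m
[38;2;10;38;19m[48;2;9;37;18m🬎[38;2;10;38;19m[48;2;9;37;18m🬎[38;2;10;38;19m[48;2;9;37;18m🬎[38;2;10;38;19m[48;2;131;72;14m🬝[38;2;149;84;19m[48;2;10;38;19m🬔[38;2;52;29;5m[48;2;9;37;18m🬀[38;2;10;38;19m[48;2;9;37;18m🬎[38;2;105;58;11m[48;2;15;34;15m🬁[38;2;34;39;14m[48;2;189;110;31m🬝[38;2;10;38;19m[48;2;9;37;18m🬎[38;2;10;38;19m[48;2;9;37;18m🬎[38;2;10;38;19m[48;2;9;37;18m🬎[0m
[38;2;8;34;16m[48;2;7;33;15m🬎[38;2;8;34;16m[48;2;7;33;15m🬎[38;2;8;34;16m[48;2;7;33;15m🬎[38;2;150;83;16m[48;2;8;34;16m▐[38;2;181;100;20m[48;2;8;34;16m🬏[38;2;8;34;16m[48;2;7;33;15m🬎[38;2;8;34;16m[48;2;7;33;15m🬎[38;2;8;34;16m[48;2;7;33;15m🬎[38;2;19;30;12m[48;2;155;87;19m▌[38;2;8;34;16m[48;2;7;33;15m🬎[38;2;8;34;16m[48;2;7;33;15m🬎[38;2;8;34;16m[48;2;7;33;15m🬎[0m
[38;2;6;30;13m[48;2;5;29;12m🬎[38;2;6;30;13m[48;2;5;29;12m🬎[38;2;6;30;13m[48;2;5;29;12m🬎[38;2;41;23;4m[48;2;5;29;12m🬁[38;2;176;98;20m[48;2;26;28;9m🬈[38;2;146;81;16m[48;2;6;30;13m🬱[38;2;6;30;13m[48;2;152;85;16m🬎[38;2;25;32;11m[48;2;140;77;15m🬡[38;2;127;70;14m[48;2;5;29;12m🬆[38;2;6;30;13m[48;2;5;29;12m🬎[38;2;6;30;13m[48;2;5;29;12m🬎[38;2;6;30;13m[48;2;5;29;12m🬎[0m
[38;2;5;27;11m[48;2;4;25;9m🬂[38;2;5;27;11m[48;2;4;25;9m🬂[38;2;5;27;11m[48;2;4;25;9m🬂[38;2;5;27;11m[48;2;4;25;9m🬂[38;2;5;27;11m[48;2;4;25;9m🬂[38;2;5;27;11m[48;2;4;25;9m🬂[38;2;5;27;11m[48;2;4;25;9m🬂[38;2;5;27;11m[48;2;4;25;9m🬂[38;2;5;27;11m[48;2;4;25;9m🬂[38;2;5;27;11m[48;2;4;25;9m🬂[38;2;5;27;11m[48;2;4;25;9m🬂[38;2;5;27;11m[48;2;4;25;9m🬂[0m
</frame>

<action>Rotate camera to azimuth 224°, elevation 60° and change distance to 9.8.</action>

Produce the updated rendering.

<frame>
[38;2;15;48;26m[48;2;13;45;24m🬂[38;2;15;48;26m[48;2;13;45;24m🬂[38;2;15;48;26m[48;2;13;45;24m🬂[38;2;15;48;26m[48;2;13;45;24m🬂[38;2;15;48;26m[48;2;13;45;24m🬂[38;2;15;48;26m[48;2;13;45;24m🬂[38;2;15;48;26m[48;2;13;45;24m🬂[38;2;15;48;26m[48;2;13;45;24m🬂[38;2;15;48;26m[48;2;13;45;24m🬂[38;2;15;48;26m[48;2;13;45;24m🬂[38;2;15;48;26m[48;2;13;45;24m🬂[38;2;15;48;26m[48;2;13;45;24m🬂[0m
[38;2;12;42;22m[48;2;11;41;21m🬎[38;2;12;42;22m[48;2;11;41;21m🬎[38;2;12;42;22m[48;2;11;41;21m🬎[38;2;12;42;22m[48;2;11;41;21m🬎[38;2;12;42;22m[48;2;11;41;21m🬎[38;2;12;42;22m[48;2;11;41;21m🬎[38;2;12;42;22m[48;2;11;41;21m🬎[38;2;12;42;22m[48;2;11;41;21m🬎[38;2;12;42;22m[48;2;11;41;21m🬎[38;2;12;42;22m[48;2;11;41;21m🬎[38;2;12;42;22m[48;2;11;41;21m🬎[38;2;12;42;22m[48;2;11;41;21m🬎[0m
[38;2;10;38;19m[48;2;9;37;18m🬎[38;2;10;38;19m[48;2;9;37;18m🬎[38;2;10;38;19m[48;2;9;37;18m🬎[38;2;10;38;19m[48;2;9;37;18m🬎[38;2;10;38;19m[48;2;201;120;40m🬝[38;2;139;77;15m[48;2;10;38;19m🬃[38;2;165;91;18m[48;2;9;37;18m🬀[38;2;10;38;19m[48;2;51;28;5m🬙[38;2;10;38;19m[48;2;9;37;18m🬎[38;2;10;38;19m[48;2;9;37;18m🬎[38;2;10;38;19m[48;2;9;37;18m🬎[38;2;10;38;19m[48;2;9;37;18m🬎[0m
[38;2;8;34;16m[48;2;7;33;15m🬎[38;2;8;34;16m[48;2;7;33;15m🬎[38;2;8;34;16m[48;2;7;33;15m🬎[38;2;8;34;16m[48;2;7;33;15m🬎[38;2;165;92;18m[48;2;8;34;16m🬦[38;2;8;34;16m[48;2;7;33;15m🬎[38;2;8;34;16m[48;2;7;33;15m🬎[38;2;14;32;13m[48;2;174;103;31m🬝[38;2;8;34;16m[48;2;7;33;15m🬎[38;2;8;34;16m[48;2;7;33;15m🬎[38;2;8;34;16m[48;2;7;33;15m🬎[38;2;8;34;16m[48;2;7;33;15m🬎[0m
[38;2;6;30;13m[48;2;5;29;12m🬎[38;2;6;30;13m[48;2;5;29;12m🬎[38;2;6;30;13m[48;2;5;29;12m🬎[38;2;6;30;13m[48;2;5;29;12m🬎[38;2;6;30;13m[48;2;5;29;12m🬎[38;2;138;76;15m[48;2;5;29;12m🬂[38;2;160;89;17m[48;2;5;29;12m🬂[38;2;145;80;16m[48;2;5;29;12m🬀[38;2;6;30;13m[48;2;5;29;12m🬎[38;2;6;30;13m[48;2;5;29;12m🬎[38;2;6;30;13m[48;2;5;29;12m🬎[38;2;6;30;13m[48;2;5;29;12m🬎[0m
[38;2;5;27;11m[48;2;4;25;9m🬂[38;2;5;27;11m[48;2;4;25;9m🬂[38;2;5;27;11m[48;2;4;25;9m🬂[38;2;5;27;11m[48;2;4;25;9m🬂[38;2;5;27;11m[48;2;4;25;9m🬂[38;2;5;27;11m[48;2;4;25;9m🬂[38;2;5;27;11m[48;2;4;25;9m🬂[38;2;5;27;11m[48;2;4;25;9m🬂[38;2;5;27;11m[48;2;4;25;9m🬂[38;2;5;27;11m[48;2;4;25;9m🬂[38;2;5;27;11m[48;2;4;25;9m🬂[38;2;5;27;11m[48;2;4;25;9m🬂[0m
</frame>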